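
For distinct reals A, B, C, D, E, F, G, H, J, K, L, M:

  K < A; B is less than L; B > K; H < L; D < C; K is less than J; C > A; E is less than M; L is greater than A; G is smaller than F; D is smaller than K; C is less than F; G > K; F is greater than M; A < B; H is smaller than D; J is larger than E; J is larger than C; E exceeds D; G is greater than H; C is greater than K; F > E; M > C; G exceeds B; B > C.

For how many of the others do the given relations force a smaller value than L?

6

The elements the relations force below L are H, D, K, A, C, B — no chain reaches any other.
That is 6.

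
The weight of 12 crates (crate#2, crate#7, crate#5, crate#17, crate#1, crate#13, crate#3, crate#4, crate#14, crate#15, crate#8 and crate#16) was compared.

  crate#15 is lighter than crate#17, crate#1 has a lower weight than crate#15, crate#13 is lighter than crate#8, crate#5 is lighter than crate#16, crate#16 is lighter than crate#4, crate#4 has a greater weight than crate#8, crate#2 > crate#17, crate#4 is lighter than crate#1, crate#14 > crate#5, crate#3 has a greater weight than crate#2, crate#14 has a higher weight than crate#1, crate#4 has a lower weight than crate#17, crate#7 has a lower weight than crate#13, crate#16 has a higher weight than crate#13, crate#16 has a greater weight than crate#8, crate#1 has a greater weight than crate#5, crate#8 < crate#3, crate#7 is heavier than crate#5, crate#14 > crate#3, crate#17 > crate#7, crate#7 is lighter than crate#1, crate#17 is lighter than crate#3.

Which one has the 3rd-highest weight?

crate#2

The consecutive relations fix a unique order: crate#5 < crate#7 < crate#13 < crate#8 < crate#16 < crate#4 < crate#1 < crate#15 < crate#17 < crate#2 < crate#3 < crate#14.
The 3rd largest is crate#2.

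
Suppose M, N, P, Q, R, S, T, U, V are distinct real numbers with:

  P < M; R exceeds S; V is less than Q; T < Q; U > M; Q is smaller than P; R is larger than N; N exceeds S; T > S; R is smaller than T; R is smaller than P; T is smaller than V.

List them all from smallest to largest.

Each adjacent pair is fixed by a given relation: S < N; N < R; R < T; T < V; V < Q; Q < P; P < M; M < U. Chaining them end to end gives the full order.

S < N < R < T < V < Q < P < M < U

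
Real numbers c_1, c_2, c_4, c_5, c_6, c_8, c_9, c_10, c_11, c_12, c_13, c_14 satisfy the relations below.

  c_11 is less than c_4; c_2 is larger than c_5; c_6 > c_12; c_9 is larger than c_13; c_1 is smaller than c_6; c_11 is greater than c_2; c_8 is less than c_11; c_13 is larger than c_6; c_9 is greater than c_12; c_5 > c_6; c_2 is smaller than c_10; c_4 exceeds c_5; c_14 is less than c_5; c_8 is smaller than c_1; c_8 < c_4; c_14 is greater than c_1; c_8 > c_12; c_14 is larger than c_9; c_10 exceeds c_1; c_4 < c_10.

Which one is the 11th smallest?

c_4

The consecutive relations fix a unique order: c_12 < c_8 < c_1 < c_6 < c_13 < c_9 < c_14 < c_5 < c_2 < c_11 < c_4 < c_10.
The 11th smallest is c_4.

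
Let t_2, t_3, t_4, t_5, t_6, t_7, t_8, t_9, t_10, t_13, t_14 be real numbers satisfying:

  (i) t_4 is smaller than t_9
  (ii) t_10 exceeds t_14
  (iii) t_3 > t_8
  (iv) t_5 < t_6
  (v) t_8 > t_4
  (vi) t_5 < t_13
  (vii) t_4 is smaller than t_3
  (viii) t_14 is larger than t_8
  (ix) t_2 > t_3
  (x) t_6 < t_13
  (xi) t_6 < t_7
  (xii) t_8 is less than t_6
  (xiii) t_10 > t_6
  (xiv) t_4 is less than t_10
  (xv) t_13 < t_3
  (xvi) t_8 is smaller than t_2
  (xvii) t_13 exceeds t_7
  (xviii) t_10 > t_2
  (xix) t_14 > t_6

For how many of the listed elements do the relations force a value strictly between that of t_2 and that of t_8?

Chaining upward from t_8 reaches: t_6, t_7, t_14, t_13, t_3, t_10.
Chaining downward from t_2 reaches: t_4, t_5, t_6, t_7, t_13, t_3.
Strictly between t_8 and t_2 are those in both lists: t_6, t_7, t_13, t_3 — 4 elements.

4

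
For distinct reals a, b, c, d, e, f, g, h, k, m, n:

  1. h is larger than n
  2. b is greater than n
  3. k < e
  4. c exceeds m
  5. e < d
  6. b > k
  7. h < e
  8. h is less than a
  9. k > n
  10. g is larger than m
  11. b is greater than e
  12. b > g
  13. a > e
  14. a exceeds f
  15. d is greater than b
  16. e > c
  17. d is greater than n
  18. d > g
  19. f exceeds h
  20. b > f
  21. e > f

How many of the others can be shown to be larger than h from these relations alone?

5

Directly above h: f, e, a.
One step further: b, d (5 so far).
Nothing else is reachable above h; 5 in all.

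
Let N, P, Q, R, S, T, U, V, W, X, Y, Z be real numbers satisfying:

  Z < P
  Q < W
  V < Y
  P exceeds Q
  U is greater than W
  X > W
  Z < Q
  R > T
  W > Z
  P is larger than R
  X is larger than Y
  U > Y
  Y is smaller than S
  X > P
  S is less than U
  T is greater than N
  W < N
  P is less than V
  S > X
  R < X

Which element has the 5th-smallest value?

Chaining the given pairs: Z < Q < W < N < T < R < P < V < Y < X < S < U.
The 5th smallest is T.

T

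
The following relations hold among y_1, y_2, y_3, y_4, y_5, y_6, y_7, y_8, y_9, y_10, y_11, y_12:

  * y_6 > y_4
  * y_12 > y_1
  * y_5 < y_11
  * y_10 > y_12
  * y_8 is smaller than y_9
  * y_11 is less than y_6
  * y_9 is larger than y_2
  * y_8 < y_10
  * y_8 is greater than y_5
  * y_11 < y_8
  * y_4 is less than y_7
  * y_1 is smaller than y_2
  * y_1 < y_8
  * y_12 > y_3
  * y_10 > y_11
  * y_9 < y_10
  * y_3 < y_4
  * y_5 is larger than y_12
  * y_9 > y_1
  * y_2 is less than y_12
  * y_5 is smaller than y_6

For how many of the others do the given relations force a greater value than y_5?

5

The elements the relations force above y_5 are y_11, y_8, y_9, y_10, y_6 — no chain reaches any other.
That is 5.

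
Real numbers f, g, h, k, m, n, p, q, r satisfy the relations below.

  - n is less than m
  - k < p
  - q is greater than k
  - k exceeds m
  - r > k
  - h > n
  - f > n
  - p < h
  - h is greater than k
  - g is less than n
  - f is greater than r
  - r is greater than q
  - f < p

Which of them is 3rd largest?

f

The consecutive relations fix a unique order: g < n < m < k < q < r < f < p < h.
The 3rd largest is f.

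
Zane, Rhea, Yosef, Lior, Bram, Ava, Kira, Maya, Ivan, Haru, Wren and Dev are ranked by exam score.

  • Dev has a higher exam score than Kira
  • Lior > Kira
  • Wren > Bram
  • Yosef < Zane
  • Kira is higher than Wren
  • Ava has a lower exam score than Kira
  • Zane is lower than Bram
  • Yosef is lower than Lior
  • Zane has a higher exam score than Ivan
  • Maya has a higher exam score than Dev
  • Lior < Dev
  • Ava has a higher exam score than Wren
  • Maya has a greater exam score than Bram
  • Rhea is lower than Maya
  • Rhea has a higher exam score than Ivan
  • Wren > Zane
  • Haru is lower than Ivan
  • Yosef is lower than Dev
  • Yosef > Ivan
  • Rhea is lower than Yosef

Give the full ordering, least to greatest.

Haru < Ivan < Rhea < Yosef < Zane < Bram < Wren < Ava < Kira < Lior < Dev < Maya

Each adjacent pair is fixed by a given relation: Haru < Ivan; Ivan < Rhea; Rhea < Yosef; Yosef < Zane; Zane < Bram; Bram < Wren; Wren < Ava; Ava < Kira; Kira < Lior; Lior < Dev; Dev < Maya. Chaining them end to end gives the full order.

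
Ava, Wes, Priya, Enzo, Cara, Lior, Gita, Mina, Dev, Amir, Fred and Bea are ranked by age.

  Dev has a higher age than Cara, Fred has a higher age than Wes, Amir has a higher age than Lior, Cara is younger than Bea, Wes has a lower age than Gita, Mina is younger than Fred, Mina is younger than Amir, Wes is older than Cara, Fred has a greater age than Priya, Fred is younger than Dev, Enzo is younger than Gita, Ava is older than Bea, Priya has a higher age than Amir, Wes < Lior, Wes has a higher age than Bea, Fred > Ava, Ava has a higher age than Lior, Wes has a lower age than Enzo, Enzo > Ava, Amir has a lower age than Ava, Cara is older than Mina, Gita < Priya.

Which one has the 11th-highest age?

Cara

The consecutive relations fix a unique order: Mina < Cara < Bea < Wes < Lior < Amir < Ava < Enzo < Gita < Priya < Fred < Dev.
The 11th largest is Cara.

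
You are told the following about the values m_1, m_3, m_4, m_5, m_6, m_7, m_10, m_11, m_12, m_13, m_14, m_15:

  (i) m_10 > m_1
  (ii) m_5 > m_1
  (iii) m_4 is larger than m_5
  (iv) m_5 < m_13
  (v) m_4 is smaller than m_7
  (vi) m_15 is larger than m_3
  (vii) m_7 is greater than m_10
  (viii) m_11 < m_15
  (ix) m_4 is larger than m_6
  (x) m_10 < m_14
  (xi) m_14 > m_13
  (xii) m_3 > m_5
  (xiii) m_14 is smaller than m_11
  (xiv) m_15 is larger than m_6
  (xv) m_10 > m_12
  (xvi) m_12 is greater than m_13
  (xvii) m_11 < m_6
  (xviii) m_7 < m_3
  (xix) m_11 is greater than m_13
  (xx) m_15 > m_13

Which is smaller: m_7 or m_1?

Link the given pairs in sequence: m_1 < m_5; m_5 < m_13; m_13 < m_12; m_12 < m_10; m_10 < m_14; m_14 < m_11; m_11 < m_6; m_6 < m_4; m_4 < m_7.
Chaining these gives m_1 < m_5 < m_13 < m_12 < m_10 < m_14 < m_11 < m_6 < m_4 < m_7.
So m_1 < m_7; m_1 is the smaller of the two.

m_1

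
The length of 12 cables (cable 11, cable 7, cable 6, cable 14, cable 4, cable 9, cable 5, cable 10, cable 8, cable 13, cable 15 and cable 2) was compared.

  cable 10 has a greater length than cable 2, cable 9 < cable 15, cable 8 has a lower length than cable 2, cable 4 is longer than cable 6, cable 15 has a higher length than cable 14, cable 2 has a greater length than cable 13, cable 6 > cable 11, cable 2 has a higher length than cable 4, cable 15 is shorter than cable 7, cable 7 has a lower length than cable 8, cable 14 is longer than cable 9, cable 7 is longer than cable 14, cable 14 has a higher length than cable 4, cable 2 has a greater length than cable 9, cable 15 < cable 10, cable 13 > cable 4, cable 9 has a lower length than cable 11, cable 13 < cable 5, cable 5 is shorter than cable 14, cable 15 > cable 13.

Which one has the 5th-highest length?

Chaining the given pairs: cable 9 < cable 11 < cable 6 < cable 4 < cable 13 < cable 5 < cable 14 < cable 15 < cable 7 < cable 8 < cable 2 < cable 10.
Counting 5 from the largest end gives cable 15.

cable 15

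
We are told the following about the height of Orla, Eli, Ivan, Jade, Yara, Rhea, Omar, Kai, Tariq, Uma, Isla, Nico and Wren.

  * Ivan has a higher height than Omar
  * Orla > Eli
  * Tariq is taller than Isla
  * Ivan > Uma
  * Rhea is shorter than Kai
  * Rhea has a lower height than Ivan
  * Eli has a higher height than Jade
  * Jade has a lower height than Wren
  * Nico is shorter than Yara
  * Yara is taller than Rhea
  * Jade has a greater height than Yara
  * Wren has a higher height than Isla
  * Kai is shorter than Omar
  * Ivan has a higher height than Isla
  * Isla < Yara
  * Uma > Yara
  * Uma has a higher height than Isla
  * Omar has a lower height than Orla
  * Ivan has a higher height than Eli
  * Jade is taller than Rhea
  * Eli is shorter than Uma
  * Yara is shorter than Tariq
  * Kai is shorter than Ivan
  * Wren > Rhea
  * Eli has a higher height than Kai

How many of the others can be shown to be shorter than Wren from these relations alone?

The elements the relations force below Wren are Nico, Rhea, Isla, Yara, Jade — no chain reaches any other.
That is 5.

5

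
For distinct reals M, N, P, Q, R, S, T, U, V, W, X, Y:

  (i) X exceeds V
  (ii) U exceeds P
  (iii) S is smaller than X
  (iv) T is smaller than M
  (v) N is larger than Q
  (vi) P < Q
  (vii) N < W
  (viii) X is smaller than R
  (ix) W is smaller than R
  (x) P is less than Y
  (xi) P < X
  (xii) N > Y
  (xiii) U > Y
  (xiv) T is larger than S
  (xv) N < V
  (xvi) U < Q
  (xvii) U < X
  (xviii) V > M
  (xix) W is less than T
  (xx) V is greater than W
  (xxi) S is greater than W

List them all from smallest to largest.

P < Y < U < Q < N < W < S < T < M < V < X < R

Each adjacent pair is fixed by a given relation: P < Y; Y < U; U < Q; Q < N; N < W; W < S; S < T; T < M; M < V; V < X; X < R. Chaining them end to end gives the full order.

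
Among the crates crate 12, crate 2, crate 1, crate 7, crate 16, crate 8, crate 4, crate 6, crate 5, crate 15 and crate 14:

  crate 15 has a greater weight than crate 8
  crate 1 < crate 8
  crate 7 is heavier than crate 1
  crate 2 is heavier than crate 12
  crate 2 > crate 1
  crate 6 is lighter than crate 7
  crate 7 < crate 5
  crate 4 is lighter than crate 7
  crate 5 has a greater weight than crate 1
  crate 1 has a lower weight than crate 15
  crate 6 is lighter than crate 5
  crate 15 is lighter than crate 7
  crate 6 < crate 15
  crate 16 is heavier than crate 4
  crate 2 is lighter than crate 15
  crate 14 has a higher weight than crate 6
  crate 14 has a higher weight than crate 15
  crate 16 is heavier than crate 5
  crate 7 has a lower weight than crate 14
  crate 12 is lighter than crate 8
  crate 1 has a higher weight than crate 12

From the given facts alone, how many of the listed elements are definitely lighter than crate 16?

9

From crate 16 the given relations immediately reach crate 4, crate 5.
From those, crate 6, crate 1, crate 7 — 5 in total.
From those, crate 12, crate 15 — 7 in total.
From those, crate 2, crate 8 — 9 in total.
No other element is forced below crate 16 by the given relations, so the count is 9.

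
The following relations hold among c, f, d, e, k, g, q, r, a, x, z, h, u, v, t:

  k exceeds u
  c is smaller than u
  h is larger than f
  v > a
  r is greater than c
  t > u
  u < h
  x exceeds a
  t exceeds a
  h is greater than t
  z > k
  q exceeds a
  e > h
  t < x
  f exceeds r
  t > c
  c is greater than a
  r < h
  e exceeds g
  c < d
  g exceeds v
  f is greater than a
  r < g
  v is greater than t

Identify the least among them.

a

c is not least since a < c; r is not least since c < r; q is not least since a < q; u is not least since c < u; t is not least since a < t; v is not least since t < v; k is not least since u < k; z is not least since k < z; x is not least since t < x; f is not least since a < f; g is not least since r < g; h is not least since u < h; e is not least since h < e; d is not least since c < d.
Only a has nothing below it, so a is the least.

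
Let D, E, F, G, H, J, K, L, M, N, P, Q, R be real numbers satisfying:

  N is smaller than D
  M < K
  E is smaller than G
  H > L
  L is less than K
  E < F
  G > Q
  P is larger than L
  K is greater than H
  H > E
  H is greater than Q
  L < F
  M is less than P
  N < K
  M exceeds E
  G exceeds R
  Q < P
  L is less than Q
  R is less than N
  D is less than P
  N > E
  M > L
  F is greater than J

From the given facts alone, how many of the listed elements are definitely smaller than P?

The elements the relations force below P are E, R, L, Q, N, D, M — no chain reaches any other.
That is 7.

7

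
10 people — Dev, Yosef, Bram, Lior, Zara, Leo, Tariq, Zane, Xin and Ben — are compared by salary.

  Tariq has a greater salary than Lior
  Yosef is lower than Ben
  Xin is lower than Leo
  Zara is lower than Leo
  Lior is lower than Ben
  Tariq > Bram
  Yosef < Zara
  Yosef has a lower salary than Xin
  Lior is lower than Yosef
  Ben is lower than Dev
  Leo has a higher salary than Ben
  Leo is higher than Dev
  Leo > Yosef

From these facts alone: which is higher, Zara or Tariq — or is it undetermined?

Following every chain through Zara: above Zara we get Leo; below Zara we get Lior, Yosef.
Tariq is not reached, and no chain runs the other way from Tariq to Zara.
So the given relations leave the order of Zara and Tariq undetermined.

undetermined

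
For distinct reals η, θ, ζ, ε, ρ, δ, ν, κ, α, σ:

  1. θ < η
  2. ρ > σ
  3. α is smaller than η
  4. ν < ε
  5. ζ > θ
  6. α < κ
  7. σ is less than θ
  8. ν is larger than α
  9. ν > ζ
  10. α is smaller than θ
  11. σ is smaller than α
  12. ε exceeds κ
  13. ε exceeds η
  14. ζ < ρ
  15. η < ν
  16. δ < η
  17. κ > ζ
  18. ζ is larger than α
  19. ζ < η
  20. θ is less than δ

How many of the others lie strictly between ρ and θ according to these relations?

1

Chaining upward from θ reaches: ζ, δ, η, κ, ν, ε.
Chaining downward from ρ reaches: σ, α, ζ.
Strictly between θ and ρ are those in both lists: ζ — 1 element.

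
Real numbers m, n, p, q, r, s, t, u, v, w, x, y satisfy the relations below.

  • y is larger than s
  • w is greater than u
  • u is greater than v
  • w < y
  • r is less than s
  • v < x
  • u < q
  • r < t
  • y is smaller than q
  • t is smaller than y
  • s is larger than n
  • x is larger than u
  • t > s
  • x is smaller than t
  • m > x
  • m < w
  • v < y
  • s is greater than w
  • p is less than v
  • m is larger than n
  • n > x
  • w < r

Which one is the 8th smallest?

The consecutive relations fix a unique order: p < v < u < x < n < m < w < r < s < t < y < q.
The 8th smallest is r.

r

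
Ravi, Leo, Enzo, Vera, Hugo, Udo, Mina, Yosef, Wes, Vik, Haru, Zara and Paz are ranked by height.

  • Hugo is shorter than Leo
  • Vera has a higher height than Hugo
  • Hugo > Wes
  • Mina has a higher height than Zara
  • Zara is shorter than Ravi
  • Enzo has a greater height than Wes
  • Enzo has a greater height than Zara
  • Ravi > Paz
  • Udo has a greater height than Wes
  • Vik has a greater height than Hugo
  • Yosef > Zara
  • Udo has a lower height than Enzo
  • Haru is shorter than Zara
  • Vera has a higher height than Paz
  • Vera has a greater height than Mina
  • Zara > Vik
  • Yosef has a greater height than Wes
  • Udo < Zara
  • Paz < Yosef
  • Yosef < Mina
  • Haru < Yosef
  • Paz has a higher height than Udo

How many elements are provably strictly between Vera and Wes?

7

Chaining upward from Wes reaches: Udo, Hugo, Vik, Zara, Paz, Ravi, Leo, Yosef, Enzo, Mina.
Chaining downward from Vera reaches: Udo, Haru, Hugo, Vik, Zara, Paz, Yosef, Mina.
Strictly between Wes and Vera are those in both lists: Udo, Hugo, Vik, Zara, Paz, Yosef, Mina — 7 elements.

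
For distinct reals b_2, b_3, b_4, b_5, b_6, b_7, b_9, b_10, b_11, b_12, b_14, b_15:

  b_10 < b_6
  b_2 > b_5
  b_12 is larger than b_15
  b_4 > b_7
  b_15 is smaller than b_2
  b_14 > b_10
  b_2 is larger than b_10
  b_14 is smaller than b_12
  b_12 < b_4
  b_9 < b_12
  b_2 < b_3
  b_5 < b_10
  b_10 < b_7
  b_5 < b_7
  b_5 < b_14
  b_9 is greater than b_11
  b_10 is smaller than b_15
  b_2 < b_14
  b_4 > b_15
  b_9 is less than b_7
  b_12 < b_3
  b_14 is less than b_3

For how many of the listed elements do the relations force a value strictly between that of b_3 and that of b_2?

The relations place b_2 below b_3. An element lies strictly between them when it is forced above b_2 and also forced below b_3.
Above b_2: {b_14, b_12, b_4}. Below b_3: {b_11, b_5, b_10, b_9, b_15, b_14, b_12}.
Intersection: {b_14, b_12} — 2.

2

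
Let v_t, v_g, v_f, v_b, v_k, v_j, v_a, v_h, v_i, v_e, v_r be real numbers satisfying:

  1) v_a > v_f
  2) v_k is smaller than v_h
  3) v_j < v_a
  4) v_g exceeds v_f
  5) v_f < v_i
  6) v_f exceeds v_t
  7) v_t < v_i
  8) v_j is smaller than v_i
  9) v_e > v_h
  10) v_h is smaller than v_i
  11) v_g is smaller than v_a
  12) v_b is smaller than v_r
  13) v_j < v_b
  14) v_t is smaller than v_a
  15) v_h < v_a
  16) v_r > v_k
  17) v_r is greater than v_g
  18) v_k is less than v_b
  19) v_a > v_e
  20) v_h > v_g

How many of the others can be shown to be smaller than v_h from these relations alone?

4

The elements the relations force below v_h are v_t, v_f, v_k, v_g — no chain reaches any other.
That is 4.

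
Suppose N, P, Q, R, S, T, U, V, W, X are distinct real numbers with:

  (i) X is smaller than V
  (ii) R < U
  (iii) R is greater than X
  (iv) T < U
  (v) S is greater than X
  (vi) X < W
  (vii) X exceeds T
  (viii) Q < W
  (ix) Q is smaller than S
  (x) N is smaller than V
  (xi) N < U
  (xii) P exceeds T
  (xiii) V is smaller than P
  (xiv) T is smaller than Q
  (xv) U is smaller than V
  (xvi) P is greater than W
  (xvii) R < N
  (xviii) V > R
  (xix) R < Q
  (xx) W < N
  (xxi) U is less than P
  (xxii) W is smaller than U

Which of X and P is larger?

P

X < R and R < Q give X < Q.
With Q < W: X < R < Q < W.
Then W < N extends the chain to N.
Then N < U extends the chain to U.
With U < V: X < R < Q < W < N < U < V.
With V < P: X < R < Q < W < N < U < V < P.
So X < P; P is the larger of the two.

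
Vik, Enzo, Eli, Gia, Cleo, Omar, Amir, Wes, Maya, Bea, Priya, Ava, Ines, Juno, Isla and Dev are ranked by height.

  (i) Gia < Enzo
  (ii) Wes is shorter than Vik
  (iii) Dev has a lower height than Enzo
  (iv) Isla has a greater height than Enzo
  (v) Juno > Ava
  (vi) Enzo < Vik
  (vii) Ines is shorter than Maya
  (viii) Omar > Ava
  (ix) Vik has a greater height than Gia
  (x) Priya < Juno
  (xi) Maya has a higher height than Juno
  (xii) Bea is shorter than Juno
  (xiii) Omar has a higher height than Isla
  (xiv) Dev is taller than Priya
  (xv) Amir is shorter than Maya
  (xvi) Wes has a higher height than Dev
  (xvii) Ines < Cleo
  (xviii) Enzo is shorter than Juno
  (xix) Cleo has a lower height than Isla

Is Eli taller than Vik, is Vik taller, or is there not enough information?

Following every chain through Eli: nothing is chained to Eli.
Vik is not reached, and no chain runs the other way from Vik to Eli.
So the given relations leave the order of Eli and Vik undetermined.

undetermined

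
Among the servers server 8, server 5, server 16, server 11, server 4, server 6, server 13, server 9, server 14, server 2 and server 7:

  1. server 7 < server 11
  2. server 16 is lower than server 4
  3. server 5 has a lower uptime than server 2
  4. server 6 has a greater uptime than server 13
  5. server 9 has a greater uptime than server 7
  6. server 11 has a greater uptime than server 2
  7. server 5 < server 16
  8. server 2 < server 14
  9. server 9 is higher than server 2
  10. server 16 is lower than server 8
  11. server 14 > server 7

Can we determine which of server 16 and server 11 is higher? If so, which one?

undetermined

Following every chain through server 16: above server 16 we get server 4, server 8; below server 16 we get server 5.
server 11 is not reached, and no chain runs the other way from server 11 to server 16.
So the given relations leave the order of server 16 and server 11 undetermined.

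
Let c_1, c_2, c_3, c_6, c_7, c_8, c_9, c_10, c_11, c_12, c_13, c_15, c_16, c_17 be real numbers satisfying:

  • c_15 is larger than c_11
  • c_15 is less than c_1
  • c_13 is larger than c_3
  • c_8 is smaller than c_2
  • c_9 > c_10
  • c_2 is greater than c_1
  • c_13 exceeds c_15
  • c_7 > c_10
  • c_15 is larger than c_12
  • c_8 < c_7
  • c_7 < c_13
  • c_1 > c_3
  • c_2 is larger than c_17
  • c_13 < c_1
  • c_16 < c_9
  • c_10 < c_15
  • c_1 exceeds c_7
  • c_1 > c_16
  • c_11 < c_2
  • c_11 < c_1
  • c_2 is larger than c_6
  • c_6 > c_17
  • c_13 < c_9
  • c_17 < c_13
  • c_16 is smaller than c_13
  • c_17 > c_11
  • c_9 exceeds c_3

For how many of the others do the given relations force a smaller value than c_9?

10

The elements the relations force below c_9 are c_10, c_12, c_16, c_11, c_8, c_17, c_3, c_15, c_7, c_13 — no chain reaches any other.
That is 10.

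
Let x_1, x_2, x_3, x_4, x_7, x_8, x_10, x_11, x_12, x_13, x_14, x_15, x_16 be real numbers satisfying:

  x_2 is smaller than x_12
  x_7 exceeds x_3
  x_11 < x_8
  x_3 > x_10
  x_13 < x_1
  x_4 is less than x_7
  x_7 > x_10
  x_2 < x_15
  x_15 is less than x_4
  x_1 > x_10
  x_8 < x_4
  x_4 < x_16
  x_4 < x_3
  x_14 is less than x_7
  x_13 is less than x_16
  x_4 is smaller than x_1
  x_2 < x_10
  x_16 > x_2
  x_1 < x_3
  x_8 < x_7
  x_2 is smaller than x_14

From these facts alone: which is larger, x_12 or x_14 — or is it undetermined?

undetermined

Following every chain through x_14: above x_14 we get x_7; below x_14 we get x_2.
x_12 is not reached, and no chain runs the other way from x_12 to x_14.
So the given relations leave the order of x_14 and x_12 undetermined.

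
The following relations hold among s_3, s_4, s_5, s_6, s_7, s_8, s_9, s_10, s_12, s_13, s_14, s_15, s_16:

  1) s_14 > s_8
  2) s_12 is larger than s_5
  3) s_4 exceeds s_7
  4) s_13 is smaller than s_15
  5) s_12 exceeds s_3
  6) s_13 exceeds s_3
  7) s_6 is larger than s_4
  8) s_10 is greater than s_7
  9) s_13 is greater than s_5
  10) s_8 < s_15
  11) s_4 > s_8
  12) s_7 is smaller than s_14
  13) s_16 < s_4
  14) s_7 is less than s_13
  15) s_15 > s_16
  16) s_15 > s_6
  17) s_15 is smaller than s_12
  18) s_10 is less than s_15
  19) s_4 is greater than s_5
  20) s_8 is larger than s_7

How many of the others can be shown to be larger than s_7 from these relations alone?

8

The elements the relations force above s_7 are s_10, s_8, s_4, s_6, s_13, s_14, s_15, s_12 — no chain reaches any other.
That is 8.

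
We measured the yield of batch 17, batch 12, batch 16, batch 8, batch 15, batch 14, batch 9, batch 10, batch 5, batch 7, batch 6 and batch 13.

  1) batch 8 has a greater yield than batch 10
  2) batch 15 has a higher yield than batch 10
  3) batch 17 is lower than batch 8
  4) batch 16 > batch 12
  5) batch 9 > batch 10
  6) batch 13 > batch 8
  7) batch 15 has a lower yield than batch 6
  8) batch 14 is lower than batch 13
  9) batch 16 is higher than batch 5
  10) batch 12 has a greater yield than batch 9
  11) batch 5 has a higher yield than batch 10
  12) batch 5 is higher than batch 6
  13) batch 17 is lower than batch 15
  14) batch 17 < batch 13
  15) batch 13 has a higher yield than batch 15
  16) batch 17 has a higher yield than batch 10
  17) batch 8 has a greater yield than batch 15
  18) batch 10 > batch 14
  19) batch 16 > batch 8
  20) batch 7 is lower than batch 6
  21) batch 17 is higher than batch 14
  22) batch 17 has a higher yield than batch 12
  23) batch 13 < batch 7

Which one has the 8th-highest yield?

Chaining the given pairs: batch 14 < batch 10 < batch 9 < batch 12 < batch 17 < batch 15 < batch 8 < batch 13 < batch 7 < batch 6 < batch 5 < batch 16.
Counting 8 from the largest end gives batch 17.

batch 17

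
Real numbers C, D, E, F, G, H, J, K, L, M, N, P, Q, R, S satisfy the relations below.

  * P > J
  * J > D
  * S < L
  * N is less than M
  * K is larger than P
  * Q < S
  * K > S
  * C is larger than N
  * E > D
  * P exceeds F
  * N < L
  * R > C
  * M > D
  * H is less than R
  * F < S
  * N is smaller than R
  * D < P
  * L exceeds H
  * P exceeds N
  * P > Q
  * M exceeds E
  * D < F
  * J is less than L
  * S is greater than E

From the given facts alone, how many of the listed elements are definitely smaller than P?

5

Directly below P: N, D, J, F, Q.
Nothing else is reachable below P; 5 in all.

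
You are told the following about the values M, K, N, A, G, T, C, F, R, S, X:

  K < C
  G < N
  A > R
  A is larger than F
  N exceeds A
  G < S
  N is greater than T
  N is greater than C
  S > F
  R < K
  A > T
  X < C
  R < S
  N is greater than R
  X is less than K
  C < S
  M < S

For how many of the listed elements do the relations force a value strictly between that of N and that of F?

Chaining upward from F reaches: A, S.
Chaining downward from N reaches: R, X, K, T, G, A, C.
Strictly between F and N are those in both lists: A — 1 element.

1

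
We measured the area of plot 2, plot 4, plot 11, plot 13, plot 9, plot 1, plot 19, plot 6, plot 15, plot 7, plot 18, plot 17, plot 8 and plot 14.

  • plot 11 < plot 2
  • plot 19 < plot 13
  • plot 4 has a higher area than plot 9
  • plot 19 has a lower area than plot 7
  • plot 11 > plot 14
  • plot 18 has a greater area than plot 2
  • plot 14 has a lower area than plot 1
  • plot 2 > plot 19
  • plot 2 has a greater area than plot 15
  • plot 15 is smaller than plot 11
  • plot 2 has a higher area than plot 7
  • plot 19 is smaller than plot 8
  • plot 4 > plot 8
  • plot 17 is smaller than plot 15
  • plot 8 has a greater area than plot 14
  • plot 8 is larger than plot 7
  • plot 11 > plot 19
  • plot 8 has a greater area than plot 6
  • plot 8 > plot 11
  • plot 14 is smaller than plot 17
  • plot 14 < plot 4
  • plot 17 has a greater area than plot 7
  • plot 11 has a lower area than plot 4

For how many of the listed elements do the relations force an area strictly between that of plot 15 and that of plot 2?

1

Chaining upward from plot 15 reaches: plot 11, plot 8, plot 4, plot 18.
Chaining downward from plot 2 reaches: plot 14, plot 19, plot 7, plot 17, plot 11.
Strictly between plot 15 and plot 2 are those in both lists: plot 11 — 1 element.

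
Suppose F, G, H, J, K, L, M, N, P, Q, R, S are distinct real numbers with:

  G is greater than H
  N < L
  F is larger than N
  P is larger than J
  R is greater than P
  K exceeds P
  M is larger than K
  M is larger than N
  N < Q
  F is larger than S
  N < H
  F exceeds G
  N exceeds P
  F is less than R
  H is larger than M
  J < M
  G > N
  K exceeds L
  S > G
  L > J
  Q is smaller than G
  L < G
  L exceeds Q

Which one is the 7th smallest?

Piecing the relations together gives one ordering: J < P < N < Q < L < K < M < H < G < S < F < R.
The 7th smallest is M.

M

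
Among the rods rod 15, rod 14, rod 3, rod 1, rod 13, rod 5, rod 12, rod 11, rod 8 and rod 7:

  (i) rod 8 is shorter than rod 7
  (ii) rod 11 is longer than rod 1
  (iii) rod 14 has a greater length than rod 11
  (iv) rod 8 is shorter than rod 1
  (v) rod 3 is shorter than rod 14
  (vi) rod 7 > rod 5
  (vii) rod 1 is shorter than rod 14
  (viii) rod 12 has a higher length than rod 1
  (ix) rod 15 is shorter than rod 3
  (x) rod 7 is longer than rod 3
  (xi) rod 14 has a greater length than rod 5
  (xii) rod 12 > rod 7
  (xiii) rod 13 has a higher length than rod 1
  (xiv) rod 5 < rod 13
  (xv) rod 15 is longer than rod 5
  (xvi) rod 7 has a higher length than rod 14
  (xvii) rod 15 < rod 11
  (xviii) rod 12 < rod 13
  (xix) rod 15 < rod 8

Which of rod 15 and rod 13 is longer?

rod 13

The relevant relations are rod 15 < rod 8; rod 8 < rod 1; rod 1 < rod 11; rod 11 < rod 14; rod 14 < rod 7; rod 7 < rod 12; rod 12 < rod 13.
Together: rod 15 < rod 8 < rod 1 < rod 11 < rod 14 < rod 7 < rod 12 < rod 13.
So rod 15 < rod 13; rod 13 is the longer of the two.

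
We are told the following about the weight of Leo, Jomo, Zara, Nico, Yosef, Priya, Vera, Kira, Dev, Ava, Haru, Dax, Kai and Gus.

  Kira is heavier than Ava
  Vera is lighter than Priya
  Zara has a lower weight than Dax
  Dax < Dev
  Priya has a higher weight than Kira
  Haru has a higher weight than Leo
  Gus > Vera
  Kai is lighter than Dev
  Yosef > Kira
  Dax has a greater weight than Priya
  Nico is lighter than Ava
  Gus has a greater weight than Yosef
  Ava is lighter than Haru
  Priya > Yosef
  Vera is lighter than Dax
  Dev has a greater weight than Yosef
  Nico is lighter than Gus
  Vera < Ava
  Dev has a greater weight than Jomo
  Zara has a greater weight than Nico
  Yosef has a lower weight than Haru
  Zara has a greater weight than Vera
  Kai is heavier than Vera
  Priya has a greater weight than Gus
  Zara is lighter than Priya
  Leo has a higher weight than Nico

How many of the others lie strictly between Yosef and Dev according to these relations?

3

The relations place Yosef below Dev. An element lies strictly between them when it is forced above Yosef and also forced below Dev.
Above Yosef: {Gus, Priya, Haru, Dax}. Below Dev: {Nico, Vera, Ava, Kira, Jomo, Zara, Gus, Kai, Priya, Dax}.
Intersection: {Gus, Priya, Dax} — 3.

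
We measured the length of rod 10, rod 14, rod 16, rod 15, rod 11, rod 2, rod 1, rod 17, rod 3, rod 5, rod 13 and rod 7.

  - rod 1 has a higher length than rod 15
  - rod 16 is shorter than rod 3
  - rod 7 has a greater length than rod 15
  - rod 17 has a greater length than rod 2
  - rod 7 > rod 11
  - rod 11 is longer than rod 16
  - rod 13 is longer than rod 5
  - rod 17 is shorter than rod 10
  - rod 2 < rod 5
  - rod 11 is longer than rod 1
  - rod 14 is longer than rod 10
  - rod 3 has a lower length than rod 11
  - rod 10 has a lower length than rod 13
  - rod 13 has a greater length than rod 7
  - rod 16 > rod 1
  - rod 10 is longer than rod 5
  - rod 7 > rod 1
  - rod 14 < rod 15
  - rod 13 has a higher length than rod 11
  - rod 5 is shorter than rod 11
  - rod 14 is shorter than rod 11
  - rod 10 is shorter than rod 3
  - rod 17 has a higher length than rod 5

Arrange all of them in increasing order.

rod 2 < rod 5 < rod 17 < rod 10 < rod 14 < rod 15 < rod 1 < rod 16 < rod 3 < rod 11 < rod 7 < rod 13

Nothing is placed below rod 2, so it is least; from there rod 2 < rod 5; rod 5 < rod 17; rod 17 < rod 10; rod 10 < rod 14; rod 14 < rod 15; rod 15 < rod 1; rod 1 < rod 16; rod 16 < rod 3; rod 3 < rod 11; rod 11 < rod 7; rod 7 < rod 13, each given directly.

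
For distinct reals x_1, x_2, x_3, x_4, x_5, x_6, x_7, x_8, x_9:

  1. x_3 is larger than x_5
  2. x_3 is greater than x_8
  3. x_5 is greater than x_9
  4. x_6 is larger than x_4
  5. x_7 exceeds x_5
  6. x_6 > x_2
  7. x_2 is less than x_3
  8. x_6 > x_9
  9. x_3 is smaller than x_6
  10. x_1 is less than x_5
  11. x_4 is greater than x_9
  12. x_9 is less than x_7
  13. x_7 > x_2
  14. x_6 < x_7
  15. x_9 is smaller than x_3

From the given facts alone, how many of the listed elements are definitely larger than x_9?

5

From x_9 the given relations immediately reach x_4, x_5, x_3, x_6, x_7.
No other element is forced above x_9 by the given relations, so the count is 5.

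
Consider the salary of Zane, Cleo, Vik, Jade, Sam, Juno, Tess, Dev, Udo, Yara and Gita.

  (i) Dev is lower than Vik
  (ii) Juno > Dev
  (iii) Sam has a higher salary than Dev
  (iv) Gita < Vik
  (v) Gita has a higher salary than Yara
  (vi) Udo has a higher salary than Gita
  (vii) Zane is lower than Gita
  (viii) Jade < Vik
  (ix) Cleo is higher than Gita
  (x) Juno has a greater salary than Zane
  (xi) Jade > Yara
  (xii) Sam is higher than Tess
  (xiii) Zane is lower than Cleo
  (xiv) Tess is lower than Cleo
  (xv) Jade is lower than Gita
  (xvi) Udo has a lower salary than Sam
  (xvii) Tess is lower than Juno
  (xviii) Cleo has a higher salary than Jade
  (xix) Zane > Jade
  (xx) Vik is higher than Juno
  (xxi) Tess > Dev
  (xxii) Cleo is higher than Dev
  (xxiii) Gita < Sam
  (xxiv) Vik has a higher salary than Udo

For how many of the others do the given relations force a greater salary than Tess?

Directly above Tess: Juno, Cleo, Sam.
One step further: Vik (4 so far).
No other element is forced above Tess by the given relations, so the count is 4.

4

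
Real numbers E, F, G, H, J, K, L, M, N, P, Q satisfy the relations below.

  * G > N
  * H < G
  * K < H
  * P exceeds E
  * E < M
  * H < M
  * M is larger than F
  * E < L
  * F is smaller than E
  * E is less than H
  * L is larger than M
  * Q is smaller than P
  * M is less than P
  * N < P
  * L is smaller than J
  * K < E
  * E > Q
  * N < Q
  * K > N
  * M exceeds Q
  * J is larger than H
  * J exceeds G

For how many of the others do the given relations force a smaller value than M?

6

Directly below M: Q, F, E, H.
One step further: N, K (6 so far).
No other element is forced below M by the given relations, so the count is 6.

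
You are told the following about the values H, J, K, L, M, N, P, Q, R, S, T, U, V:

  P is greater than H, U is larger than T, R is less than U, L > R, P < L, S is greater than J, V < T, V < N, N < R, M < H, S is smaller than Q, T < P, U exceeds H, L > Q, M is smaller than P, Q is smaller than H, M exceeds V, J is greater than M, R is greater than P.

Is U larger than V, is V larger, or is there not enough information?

U

Link the given pairs in sequence: V < M; M < J; J < S; S < Q; Q < H; H < P; P < R; R < U.
Chaining these gives V < M < J < S < Q < H < P < R < U.
So U is larger.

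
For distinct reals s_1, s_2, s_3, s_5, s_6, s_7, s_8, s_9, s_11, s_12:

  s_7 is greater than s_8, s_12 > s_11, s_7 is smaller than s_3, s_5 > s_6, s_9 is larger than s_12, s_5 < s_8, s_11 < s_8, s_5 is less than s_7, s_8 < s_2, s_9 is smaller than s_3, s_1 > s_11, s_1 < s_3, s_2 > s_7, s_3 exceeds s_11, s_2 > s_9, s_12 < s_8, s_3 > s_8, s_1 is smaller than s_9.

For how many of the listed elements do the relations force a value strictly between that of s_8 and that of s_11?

The relations place s_11 below s_8. An element lies strictly between them when it is forced above s_11 and also forced below s_8.
Above s_11: {s_12, s_1, s_7, s_9, s_2, s_3}. Below s_8: {s_12, s_6, s_5}.
Intersection: {s_12} — 1.

1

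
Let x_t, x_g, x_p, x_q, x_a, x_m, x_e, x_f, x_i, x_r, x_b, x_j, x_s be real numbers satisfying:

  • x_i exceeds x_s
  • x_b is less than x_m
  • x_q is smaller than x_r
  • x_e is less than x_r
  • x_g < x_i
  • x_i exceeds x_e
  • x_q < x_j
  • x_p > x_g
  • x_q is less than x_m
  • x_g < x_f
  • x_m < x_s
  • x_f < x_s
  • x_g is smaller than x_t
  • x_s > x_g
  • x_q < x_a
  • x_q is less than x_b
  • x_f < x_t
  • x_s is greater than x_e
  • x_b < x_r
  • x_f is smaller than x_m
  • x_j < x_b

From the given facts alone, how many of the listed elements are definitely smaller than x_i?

Directly below x_i: x_e, x_g, x_s.
One step further: x_f, x_m (5 so far).
One step further: x_q, x_b (7 so far).
One step further: x_j (8 so far).
Nothing else is reachable below x_i; 8 in all.

8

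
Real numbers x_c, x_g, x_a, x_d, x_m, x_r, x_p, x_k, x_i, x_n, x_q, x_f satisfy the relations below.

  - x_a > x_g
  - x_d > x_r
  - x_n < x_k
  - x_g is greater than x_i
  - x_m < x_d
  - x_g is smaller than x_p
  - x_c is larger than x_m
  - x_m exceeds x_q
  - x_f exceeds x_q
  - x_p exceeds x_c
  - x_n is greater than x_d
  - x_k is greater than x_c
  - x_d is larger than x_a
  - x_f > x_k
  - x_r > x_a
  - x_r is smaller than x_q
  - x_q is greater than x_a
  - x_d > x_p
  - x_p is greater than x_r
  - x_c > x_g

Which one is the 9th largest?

x_r

The consecutive relations fix a unique order: x_i < x_g < x_a < x_r < x_q < x_m < x_c < x_p < x_d < x_n < x_k < x_f.
Counting 9 from the largest end gives x_r.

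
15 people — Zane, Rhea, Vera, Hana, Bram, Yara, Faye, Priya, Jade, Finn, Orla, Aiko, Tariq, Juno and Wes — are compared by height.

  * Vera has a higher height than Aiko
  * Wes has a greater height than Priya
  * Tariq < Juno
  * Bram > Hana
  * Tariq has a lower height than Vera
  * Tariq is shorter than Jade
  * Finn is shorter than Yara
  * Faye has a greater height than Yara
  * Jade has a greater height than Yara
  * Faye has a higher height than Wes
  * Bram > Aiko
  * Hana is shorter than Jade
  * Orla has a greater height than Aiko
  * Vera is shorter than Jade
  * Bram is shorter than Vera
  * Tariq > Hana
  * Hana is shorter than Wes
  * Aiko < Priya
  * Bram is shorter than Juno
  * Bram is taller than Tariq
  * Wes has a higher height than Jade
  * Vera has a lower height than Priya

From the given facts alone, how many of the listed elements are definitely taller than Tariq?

7

The elements the relations force above Tariq are Bram, Vera, Priya, Juno, Jade, Wes, Faye — no chain reaches any other.
That is 7.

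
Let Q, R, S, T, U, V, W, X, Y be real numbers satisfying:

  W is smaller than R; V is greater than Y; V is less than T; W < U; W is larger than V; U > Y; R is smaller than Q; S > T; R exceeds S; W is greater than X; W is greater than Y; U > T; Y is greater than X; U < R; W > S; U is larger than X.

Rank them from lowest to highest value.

Nothing is placed below X, so it is least; from there X < Y; Y < V; V < T; T < S; S < W; W < U; U < R; R < Q, each given directly.

X < Y < V < T < S < W < U < R < Q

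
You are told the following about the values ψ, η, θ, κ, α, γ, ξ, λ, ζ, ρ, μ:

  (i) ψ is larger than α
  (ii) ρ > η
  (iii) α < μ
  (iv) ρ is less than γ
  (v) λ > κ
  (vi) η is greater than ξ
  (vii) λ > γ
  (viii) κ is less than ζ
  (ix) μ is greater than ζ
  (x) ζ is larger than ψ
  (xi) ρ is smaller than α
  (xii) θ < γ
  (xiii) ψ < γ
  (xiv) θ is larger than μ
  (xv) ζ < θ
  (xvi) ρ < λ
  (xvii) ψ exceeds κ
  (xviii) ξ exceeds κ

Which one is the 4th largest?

μ

Piecing the relations together gives one ordering: κ < ξ < η < ρ < α < ψ < ζ < μ < θ < γ < λ.
The 4th largest is μ.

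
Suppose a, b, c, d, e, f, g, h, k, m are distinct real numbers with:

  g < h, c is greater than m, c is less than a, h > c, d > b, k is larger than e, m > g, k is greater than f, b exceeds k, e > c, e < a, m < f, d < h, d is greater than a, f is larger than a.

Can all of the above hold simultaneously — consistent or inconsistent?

consistent

Every relation is compatible with g < m < c < e < a < f < k < b < d < h; the set is consistent.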